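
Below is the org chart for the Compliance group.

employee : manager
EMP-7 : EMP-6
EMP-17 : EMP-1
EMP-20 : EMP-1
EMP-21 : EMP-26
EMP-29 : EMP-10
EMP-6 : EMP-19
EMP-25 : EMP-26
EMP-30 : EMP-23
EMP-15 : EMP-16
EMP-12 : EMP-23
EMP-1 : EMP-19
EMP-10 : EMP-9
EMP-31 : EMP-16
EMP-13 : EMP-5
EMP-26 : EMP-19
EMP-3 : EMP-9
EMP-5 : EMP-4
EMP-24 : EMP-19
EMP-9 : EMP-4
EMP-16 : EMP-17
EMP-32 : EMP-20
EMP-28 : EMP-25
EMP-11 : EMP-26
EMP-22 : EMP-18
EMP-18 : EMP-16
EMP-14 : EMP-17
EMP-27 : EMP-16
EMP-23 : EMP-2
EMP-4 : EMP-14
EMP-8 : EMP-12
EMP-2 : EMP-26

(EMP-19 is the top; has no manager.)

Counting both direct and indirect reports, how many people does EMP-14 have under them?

EMP-14 directly manages EMP-4. Under EMP-4: EMP-9, EMP-3, EMP-10, EMP-29, EMP-5, EMP-13 (6). That's 7 in total.

7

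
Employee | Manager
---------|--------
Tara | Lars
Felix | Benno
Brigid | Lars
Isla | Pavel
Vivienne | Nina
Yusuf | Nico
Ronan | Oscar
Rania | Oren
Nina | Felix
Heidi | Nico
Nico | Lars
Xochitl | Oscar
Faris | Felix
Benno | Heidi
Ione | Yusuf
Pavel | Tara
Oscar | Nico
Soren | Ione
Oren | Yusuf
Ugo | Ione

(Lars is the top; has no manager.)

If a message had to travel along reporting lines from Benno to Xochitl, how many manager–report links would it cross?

4

Benno is 2 levels below Nico, and Xochitl is 2 levels below Nico (their lowest common manager). The shortest path runs up from Benno to Nico and back down to Xochitl: 2 + 2 = 4 links.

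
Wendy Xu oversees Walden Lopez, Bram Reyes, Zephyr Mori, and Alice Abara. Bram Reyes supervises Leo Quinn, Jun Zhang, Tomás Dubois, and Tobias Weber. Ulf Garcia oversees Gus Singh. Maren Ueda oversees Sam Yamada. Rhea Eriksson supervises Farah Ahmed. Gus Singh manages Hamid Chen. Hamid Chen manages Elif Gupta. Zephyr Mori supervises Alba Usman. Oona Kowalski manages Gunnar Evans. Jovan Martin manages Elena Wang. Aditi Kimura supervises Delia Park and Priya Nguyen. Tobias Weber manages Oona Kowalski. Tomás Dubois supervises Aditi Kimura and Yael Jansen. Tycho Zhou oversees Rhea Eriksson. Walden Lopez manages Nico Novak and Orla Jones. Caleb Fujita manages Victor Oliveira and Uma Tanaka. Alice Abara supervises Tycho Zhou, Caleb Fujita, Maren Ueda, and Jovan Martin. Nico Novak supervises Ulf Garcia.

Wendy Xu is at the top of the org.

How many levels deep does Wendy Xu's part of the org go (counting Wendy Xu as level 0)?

The longest chain under Wendy Xu runs Wendy Xu → Walden Lopez → Nico Novak → Ulf Garcia → Gus Singh → Hamid Chen → Elif Gupta, which is 6 levels below Wendy Xu.

6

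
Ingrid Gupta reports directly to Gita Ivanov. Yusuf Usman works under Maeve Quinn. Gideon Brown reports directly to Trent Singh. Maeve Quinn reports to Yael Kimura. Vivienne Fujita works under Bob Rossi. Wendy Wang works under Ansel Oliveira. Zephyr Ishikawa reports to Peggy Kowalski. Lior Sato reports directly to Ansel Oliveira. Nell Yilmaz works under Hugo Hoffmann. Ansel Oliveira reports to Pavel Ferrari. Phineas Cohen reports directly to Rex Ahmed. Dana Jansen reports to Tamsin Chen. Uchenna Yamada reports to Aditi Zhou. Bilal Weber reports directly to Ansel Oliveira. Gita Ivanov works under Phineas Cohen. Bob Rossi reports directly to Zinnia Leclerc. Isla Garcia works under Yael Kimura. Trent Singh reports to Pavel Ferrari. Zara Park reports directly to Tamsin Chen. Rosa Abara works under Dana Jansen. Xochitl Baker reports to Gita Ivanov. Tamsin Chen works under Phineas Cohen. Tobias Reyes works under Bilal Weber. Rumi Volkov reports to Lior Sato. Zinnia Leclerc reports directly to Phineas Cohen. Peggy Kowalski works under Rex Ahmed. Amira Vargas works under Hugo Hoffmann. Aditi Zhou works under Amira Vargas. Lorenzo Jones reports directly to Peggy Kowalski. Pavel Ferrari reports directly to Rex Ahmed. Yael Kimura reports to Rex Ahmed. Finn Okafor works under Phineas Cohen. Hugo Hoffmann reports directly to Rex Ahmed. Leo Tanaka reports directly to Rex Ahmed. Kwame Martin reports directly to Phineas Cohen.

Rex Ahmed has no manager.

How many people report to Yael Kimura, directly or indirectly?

Yael Kimura directly manages Maeve Quinn, Isla Garcia. Under Maeve Quinn: Yusuf Usman (1). Isla Garcia has no reports. So Yael Kimura's organization is 2 direct reports plus everyone under them: 2 + 1 = 3.

3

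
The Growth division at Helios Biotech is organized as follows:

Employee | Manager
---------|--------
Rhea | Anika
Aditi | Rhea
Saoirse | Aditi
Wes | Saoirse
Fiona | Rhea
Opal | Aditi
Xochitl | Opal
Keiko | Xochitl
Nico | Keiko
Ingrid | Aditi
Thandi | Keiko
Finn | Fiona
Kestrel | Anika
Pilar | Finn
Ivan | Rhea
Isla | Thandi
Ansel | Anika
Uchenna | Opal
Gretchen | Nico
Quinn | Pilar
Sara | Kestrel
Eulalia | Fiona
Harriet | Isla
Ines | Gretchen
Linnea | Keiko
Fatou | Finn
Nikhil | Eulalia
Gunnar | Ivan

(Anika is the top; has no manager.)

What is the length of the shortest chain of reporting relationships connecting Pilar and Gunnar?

5

Pilar is 3 levels below Rhea, and Gunnar is 2 levels below Rhea (their lowest common manager). The shortest path runs up from Pilar to Rhea and back down to Gunnar: 3 + 2 = 5 links.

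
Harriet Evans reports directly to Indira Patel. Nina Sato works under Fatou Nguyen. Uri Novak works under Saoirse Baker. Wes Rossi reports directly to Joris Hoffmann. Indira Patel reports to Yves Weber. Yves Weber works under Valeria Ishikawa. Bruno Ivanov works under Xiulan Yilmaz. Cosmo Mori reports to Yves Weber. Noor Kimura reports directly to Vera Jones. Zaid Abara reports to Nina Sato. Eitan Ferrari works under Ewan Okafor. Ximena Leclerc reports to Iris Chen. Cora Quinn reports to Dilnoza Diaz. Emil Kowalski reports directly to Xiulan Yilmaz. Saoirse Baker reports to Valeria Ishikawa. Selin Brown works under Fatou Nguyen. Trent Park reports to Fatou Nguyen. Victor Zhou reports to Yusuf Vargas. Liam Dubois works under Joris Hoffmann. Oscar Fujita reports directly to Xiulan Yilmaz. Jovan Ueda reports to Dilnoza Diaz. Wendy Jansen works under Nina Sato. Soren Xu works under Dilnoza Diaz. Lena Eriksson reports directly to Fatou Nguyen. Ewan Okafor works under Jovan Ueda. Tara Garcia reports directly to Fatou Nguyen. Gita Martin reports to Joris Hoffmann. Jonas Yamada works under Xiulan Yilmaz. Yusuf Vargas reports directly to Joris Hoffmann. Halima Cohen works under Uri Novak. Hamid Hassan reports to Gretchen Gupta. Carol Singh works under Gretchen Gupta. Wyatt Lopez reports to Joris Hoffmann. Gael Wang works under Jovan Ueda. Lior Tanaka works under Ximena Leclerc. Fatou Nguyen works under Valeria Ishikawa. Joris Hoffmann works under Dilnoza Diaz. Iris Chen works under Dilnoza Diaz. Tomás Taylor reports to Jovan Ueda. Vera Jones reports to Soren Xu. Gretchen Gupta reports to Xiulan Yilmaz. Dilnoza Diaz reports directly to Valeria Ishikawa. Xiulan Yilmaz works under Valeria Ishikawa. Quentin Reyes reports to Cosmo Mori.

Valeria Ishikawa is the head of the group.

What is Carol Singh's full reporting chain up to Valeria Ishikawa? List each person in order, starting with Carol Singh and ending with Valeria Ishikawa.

Carol Singh -> Gretchen Gupta -> Xiulan Yilmaz -> Valeria Ishikawa

Carol Singh reports to Gretchen Gupta. Gretchen Gupta reports to Xiulan Yilmaz. Xiulan Yilmaz reports to Valeria Ishikawa. Valeria Ishikawa is at the top.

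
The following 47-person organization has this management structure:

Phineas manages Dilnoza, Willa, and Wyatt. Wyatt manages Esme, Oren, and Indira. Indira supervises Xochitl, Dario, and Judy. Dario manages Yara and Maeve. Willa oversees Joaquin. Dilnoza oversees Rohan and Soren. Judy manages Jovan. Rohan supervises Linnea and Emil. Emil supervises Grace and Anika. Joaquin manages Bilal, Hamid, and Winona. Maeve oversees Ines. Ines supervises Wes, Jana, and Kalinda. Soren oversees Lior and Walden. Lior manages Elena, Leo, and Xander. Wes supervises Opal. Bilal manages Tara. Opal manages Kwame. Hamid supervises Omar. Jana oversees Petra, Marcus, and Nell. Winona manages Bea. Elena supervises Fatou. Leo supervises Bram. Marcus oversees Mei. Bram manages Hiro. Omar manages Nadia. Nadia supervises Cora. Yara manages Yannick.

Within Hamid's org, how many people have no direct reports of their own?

1

The only person in Hamid's organization with no one reporting to them is Cora. That is 1.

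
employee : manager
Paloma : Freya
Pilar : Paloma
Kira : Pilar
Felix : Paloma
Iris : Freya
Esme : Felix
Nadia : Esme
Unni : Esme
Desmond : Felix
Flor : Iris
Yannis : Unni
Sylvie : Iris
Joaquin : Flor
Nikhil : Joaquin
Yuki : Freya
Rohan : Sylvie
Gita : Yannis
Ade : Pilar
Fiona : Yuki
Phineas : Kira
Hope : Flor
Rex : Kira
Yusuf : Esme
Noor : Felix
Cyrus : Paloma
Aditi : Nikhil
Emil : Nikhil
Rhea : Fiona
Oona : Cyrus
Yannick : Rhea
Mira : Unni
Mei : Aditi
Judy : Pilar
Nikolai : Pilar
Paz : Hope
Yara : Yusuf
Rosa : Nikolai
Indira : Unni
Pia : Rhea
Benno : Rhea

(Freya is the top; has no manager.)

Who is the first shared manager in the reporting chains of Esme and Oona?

Esme's chain of managers is Felix, Paloma, Freya. Oona's chain of managers is Cyrus, Paloma, Freya. The first manager that appears in both chains is Paloma.

Paloma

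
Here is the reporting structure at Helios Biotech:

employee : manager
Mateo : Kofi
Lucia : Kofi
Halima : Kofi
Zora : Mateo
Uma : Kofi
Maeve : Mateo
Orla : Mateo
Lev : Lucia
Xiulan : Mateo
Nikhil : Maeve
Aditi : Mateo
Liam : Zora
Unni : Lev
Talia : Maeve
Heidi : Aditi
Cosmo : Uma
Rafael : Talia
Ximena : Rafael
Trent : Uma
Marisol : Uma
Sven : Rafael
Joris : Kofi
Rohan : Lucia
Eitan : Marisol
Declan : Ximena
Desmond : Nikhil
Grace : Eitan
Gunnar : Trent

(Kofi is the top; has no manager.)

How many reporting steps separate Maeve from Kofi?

2

Chain from Maeve up to Kofi: Maeve → Mateo → Kofi. That is 2 steps up, so Maeve is 2 levels below Kofi.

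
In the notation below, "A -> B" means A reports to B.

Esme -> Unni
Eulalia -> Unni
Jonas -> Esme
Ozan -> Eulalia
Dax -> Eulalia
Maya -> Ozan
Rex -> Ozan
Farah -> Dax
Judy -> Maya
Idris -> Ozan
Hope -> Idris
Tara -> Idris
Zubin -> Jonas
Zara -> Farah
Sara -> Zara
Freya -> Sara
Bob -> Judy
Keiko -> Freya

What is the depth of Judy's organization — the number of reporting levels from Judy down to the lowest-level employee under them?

1

The longest chain under Judy runs Judy → Bob, which is 1 level below Judy.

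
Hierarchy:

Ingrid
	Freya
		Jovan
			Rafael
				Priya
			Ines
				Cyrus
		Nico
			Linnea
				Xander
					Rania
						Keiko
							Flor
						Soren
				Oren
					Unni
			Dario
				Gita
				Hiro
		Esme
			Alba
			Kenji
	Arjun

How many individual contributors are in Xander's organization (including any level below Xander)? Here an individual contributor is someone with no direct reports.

The people in Xander's organization with no one reporting to them are Soren, Flor. That is 2.

2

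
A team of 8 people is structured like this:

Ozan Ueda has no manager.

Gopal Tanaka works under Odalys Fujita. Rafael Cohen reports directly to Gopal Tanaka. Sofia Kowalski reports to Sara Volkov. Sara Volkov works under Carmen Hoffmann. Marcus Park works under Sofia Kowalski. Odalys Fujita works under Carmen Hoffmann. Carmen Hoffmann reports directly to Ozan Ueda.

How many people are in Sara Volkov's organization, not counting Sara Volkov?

2

Sara Volkov directly manages Sofia Kowalski. Under Sofia Kowalski: Marcus Park (1). That's 2 in total.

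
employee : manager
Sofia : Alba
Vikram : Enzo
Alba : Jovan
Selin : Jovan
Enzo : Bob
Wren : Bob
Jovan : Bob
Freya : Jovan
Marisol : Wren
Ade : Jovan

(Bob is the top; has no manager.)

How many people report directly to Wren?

1

Wren directly manages Marisol. That is 1 direct report.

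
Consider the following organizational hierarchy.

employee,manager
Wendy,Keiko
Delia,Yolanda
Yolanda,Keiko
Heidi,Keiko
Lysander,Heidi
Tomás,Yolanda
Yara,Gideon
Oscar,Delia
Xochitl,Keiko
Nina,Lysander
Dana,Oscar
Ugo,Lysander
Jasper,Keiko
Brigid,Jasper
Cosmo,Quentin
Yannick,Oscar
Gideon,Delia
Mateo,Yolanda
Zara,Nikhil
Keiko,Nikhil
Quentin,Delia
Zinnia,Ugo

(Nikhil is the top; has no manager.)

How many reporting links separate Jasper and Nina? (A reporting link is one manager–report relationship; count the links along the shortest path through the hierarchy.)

Jasper is 1 level below Keiko, and Nina is 3 levels below Keiko (their lowest common manager). The shortest path runs up from Jasper to Keiko and back down to Nina: 1 + 3 = 4 links.

4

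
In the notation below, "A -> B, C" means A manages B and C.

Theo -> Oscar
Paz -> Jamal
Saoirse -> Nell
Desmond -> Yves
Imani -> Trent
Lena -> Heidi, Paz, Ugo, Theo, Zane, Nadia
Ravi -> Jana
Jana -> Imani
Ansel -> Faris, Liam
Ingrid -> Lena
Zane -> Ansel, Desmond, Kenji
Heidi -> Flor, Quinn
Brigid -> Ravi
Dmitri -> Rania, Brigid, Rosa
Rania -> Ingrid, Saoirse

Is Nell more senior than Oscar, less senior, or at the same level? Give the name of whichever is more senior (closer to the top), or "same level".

Nell is 3 levels below Dmitri; Oscar is 5. Nell is higher.

Nell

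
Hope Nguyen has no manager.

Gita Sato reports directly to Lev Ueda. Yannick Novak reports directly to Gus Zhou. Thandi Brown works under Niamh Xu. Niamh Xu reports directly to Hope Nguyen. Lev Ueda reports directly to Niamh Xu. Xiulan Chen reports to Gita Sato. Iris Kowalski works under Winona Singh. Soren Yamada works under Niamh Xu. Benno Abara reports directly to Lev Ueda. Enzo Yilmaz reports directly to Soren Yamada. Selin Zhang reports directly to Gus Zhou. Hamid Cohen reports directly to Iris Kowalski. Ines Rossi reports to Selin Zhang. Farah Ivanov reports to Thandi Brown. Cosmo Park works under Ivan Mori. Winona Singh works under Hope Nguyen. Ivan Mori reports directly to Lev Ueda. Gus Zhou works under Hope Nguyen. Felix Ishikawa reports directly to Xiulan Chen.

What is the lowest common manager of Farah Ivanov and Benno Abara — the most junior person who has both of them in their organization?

Niamh Xu

Farah Ivanov's chain of managers is Thandi Brown, Niamh Xu, Hope Nguyen. Benno Abara's chain of managers is Lev Ueda, Niamh Xu, Hope Nguyen. The first manager that appears in both chains is Niamh Xu.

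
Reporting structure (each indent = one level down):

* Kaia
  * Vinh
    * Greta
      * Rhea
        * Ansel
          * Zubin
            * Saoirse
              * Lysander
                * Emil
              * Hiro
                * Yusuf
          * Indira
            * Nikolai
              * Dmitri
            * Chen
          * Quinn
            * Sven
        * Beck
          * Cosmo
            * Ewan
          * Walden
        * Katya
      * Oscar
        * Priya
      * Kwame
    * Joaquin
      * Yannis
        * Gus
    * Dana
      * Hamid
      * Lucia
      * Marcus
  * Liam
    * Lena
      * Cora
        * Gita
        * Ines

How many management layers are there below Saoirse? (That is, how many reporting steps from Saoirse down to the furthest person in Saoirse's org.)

2

The longest chain under Saoirse runs Saoirse → Hiro → Yusuf, which is 2 levels below Saoirse.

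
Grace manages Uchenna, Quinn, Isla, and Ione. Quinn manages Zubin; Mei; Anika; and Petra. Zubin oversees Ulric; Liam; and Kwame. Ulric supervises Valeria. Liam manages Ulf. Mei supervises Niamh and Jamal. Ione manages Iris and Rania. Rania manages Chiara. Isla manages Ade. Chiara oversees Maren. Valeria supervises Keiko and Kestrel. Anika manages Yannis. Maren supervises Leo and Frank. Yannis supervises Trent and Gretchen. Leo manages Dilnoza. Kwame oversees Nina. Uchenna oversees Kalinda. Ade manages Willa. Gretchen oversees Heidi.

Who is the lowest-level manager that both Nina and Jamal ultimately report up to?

Quinn

Nina's chain of managers is Kwame, Zubin, Quinn, Grace. Jamal's chain of managers is Mei, Quinn, Grace. The first manager that appears in both chains is Quinn.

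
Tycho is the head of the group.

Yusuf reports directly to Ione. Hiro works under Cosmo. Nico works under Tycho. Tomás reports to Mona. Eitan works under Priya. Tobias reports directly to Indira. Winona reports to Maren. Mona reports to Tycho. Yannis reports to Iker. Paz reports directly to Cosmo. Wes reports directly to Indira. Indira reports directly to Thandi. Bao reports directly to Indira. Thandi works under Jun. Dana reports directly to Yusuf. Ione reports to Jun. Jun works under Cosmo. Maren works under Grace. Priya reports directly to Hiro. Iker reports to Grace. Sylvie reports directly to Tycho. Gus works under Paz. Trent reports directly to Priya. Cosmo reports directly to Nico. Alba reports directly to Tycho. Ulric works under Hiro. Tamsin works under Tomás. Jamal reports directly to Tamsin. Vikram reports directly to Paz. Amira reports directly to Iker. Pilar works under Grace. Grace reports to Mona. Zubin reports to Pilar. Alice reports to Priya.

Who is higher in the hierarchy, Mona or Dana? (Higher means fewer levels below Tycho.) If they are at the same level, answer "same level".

Mona is 1 level below Tycho; Dana is 6. Mona is higher.

Mona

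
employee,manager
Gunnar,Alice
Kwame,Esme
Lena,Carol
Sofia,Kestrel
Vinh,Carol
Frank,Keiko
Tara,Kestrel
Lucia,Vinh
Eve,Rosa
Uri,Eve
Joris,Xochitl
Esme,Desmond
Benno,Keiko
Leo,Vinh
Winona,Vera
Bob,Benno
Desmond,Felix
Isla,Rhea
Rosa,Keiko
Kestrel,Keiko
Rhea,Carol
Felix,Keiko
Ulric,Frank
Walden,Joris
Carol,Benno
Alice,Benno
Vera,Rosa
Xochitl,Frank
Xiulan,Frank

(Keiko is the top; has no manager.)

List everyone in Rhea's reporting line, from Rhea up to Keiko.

Rhea -> Carol -> Benno -> Keiko

Rhea reports to Carol. Carol reports to Benno. Benno reports to Keiko. Keiko is at the top.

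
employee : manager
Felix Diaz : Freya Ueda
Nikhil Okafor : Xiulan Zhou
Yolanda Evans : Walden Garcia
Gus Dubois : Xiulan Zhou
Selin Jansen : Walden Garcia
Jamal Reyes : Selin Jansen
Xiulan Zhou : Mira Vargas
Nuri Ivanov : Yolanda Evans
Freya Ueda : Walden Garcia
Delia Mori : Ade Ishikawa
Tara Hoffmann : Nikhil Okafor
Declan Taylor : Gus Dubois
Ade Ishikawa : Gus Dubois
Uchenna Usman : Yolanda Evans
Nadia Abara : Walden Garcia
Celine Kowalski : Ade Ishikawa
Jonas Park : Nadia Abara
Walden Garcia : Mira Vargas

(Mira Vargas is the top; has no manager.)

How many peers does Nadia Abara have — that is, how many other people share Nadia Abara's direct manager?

3

Nadia Abara reports to Walden Garcia. Walden Garcia's other direct reports are Selin Jansen, Yolanda Evans, Freya Ueda — 3 peers.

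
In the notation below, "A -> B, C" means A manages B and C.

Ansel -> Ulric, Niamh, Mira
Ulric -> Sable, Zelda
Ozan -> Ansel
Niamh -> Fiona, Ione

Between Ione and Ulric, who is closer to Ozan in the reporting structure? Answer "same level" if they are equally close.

Ione is 3 levels below Ozan; Ulric is 2. Ulric is higher.

Ulric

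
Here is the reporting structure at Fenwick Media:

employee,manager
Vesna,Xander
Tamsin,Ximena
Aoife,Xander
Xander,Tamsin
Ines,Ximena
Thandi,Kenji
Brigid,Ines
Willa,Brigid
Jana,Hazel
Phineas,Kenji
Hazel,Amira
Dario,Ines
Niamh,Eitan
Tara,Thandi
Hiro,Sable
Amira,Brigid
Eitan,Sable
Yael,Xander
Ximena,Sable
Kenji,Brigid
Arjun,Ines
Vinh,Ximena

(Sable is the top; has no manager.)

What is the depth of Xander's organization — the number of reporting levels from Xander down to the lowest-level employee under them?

1

The longest chain under Xander runs Xander → Yael, which is 1 level below Xander.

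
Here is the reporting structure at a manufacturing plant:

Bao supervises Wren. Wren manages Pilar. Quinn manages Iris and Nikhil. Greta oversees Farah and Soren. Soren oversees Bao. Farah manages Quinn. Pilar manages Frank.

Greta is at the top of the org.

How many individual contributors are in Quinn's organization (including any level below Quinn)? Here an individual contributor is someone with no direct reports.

2

The people in Quinn's organization with no one reporting to them are Nikhil, Iris. That is 2.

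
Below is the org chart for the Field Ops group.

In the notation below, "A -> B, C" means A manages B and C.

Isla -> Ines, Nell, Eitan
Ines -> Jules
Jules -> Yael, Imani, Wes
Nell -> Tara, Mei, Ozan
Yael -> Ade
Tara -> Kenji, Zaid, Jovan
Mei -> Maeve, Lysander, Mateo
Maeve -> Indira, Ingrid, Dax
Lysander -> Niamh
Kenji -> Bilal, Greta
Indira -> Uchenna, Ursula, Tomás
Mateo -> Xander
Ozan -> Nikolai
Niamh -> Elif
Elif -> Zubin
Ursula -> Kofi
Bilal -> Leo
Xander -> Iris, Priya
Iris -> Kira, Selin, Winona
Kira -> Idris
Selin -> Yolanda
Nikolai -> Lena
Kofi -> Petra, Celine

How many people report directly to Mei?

Mei directly manages Maeve, Lysander, Mateo. That is 3 direct reports.

3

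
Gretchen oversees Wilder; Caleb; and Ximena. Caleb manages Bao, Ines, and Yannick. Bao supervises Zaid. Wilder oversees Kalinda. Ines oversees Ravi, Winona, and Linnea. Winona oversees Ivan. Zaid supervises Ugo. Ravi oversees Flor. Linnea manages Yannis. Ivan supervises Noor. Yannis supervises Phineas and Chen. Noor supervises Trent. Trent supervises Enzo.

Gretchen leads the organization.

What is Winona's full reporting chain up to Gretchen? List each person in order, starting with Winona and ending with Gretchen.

Winona reports to Ines. Ines reports to Caleb. Caleb reports to Gretchen. Gretchen is at the top.

Winona -> Ines -> Caleb -> Gretchen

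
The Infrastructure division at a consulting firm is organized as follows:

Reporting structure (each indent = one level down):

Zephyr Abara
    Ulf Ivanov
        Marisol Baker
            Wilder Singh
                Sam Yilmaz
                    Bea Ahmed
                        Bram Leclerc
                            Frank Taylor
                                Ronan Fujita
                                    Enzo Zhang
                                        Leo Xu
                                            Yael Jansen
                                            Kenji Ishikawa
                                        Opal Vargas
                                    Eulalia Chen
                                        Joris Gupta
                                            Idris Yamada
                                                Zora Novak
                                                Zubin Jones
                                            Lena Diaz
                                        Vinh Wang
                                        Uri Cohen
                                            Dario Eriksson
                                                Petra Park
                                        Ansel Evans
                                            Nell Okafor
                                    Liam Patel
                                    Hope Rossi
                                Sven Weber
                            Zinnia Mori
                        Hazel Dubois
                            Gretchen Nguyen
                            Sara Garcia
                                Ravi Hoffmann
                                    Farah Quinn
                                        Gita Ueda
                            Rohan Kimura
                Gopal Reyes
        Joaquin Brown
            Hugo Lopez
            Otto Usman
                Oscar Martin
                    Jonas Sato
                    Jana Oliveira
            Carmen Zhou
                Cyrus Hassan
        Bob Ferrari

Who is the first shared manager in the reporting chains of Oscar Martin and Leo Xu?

Oscar Martin's chain of managers is Otto Usman, Joaquin Brown, Ulf Ivanov, Zephyr Abara. Leo Xu's chain of managers is Enzo Zhang, Ronan Fujita, Frank Taylor, Bram Leclerc, Bea Ahmed, Sam Yilmaz, Wilder Singh, Marisol Baker, Ulf Ivanov, Zephyr Abara. The first manager that appears in both chains is Ulf Ivanov.

Ulf Ivanov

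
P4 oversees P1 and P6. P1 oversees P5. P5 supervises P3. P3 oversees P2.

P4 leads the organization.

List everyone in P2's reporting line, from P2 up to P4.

P2 -> P3 -> P5 -> P1 -> P4

P2 reports to P3. P3 reports to P5. P5 reports to P1. P1 reports to P4. P4 is at the top.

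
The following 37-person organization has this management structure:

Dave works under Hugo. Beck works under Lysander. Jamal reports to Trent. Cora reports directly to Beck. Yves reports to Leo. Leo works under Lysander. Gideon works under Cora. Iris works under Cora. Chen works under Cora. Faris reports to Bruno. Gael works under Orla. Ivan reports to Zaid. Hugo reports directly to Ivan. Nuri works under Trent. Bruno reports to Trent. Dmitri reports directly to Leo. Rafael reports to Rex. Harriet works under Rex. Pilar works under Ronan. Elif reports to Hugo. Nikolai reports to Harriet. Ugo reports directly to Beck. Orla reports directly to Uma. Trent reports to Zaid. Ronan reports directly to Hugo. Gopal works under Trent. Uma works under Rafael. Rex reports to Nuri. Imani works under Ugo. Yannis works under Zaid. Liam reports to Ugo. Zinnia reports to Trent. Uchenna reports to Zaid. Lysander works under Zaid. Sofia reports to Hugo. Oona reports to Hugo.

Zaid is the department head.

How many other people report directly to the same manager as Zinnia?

Zinnia reports to Trent. Trent's other direct reports are Nuri, Bruno, Gopal, Jamal — 4 peers.

4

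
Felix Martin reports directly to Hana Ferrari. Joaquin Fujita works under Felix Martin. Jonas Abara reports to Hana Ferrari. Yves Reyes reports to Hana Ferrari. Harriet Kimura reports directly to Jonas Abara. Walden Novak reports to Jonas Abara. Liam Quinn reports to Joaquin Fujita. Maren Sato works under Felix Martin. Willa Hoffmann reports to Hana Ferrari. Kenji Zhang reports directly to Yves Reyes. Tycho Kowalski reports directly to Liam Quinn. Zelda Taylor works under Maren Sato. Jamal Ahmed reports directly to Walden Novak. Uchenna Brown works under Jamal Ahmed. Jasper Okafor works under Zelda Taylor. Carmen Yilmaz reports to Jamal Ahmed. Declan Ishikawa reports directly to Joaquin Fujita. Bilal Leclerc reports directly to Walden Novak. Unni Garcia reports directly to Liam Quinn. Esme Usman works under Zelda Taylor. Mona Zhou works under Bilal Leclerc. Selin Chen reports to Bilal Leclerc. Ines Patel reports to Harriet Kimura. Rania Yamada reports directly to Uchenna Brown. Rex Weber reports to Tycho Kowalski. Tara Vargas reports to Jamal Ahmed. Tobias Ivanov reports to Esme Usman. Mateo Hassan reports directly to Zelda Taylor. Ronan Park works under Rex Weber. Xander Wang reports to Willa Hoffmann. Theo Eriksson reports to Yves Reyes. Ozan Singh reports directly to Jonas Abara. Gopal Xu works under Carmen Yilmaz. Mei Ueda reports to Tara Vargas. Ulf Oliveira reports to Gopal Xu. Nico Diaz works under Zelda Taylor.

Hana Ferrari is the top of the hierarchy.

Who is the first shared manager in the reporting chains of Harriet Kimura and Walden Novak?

Harriet Kimura's chain of managers is Jonas Abara, Hana Ferrari. Walden Novak's chain of managers is Jonas Abara, Hana Ferrari. The first manager that appears in both chains is Jonas Abara.

Jonas Abara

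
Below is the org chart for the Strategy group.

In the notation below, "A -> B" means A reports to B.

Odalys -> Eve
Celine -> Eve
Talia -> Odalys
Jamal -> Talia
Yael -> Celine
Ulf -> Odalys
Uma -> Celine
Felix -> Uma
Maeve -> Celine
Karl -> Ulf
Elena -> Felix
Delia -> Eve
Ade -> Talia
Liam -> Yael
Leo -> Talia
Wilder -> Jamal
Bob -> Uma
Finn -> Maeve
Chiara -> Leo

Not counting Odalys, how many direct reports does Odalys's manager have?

2

Odalys reports to Eve. Eve's other direct reports are Celine, Delia — 2 peers.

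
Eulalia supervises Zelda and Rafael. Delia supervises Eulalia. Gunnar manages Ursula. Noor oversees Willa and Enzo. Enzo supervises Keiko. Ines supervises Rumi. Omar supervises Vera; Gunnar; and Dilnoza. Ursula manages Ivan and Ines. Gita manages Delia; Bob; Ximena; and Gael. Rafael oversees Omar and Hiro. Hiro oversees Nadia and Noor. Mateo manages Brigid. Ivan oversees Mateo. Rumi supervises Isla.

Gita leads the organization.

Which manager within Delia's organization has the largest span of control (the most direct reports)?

Direct-report counts within Delia's organization: Delia has 1; Eulalia has 2; Rafael has 2; Hiro has 2; Noor has 2; Enzo has 1; Omar has 3; Gunnar has 1; Ursula has 2; Ivan has 1; Mateo has 1; Ines has 1; Rumi has 1. The largest is 3, held by Omar.

Omar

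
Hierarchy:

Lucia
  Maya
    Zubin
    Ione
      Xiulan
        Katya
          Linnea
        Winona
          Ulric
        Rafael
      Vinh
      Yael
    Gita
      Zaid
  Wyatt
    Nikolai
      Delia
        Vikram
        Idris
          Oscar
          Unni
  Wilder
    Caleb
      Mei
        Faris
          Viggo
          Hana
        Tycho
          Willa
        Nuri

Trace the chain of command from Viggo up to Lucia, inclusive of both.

Viggo reports to Faris. Faris reports to Mei. Mei reports to Caleb. Caleb reports to Wilder. Wilder reports to Lucia. Lucia is at the top.

Viggo -> Faris -> Mei -> Caleb -> Wilder -> Lucia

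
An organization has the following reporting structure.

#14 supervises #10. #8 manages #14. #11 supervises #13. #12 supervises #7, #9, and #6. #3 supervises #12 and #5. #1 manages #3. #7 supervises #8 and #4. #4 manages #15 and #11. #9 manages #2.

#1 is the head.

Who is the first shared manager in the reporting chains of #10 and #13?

#7

#10's chain of managers is #14, #8, #7, #12, #3, #1. #13's chain of managers is #11, #4, #7, #12, #3, #1. The first manager that appears in both chains is #7.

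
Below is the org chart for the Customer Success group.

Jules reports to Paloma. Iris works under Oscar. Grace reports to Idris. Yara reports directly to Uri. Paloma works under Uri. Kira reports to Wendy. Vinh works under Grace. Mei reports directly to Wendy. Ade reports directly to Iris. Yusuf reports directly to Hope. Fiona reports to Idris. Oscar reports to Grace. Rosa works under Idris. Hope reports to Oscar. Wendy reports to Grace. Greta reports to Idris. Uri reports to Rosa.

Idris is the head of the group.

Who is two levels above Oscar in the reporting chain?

Idris

Oscar reports to Grace, and Grace reports to Idris. So Oscar's skip-level manager is Idris.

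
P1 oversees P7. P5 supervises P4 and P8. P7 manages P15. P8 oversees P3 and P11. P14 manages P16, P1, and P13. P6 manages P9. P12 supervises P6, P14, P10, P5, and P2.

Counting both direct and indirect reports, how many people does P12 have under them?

P12 directly manages P6, P14, P10, P5, P2. Under P6: P9 (1). Under P14: P16, P13, P1, P7, P15 (5). P10 has no reports. Under P5: P4, P8, P11, P3 (4). P2 has no reports. So P12's organization is 5 direct reports plus everyone under them: 2 + 6 + 1 + 5 + 1 = 15.

15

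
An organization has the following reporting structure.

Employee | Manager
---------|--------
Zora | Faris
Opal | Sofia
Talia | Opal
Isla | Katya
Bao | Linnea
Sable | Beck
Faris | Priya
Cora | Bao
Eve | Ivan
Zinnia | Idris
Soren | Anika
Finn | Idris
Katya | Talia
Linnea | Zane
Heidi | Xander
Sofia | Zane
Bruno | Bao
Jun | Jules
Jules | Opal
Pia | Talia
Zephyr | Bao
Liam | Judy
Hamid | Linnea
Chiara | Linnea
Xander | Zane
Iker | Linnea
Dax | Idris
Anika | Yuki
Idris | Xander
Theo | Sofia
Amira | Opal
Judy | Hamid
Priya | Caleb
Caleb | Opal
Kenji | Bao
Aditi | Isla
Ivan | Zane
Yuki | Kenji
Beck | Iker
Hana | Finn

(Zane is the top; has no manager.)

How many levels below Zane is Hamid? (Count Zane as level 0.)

Chain from Hamid up to Zane: Hamid → Linnea → Zane. That is 2 steps up, so Hamid is 2 levels below Zane.

2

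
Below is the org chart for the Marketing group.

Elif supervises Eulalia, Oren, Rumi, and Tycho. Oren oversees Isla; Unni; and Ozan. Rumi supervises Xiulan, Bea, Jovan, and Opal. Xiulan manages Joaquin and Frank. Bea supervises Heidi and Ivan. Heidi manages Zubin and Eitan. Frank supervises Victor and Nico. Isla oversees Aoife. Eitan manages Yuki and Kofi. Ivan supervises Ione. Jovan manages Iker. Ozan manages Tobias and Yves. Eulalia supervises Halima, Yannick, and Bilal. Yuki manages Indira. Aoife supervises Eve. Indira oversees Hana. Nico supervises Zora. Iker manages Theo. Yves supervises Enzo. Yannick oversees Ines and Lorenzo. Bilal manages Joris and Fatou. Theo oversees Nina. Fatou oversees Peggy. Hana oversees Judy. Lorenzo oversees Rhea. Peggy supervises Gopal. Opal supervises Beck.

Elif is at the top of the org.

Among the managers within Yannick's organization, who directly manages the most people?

Direct-report counts within Yannick's organization: Yannick has 2; Lorenzo has 1. The largest is 2, held by Yannick.

Yannick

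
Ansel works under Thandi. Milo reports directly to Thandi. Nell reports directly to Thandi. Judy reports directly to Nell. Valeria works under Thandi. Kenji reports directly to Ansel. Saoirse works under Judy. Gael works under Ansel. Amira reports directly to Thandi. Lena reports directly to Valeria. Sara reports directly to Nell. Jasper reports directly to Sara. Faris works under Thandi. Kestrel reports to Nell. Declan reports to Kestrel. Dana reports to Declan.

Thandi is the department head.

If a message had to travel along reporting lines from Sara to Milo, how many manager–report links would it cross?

3

Sara is 2 levels below Thandi, and Milo is 1 level below Thandi (their lowest common manager). The shortest path runs up from Sara to Thandi and back down to Milo: 2 + 1 = 3 links.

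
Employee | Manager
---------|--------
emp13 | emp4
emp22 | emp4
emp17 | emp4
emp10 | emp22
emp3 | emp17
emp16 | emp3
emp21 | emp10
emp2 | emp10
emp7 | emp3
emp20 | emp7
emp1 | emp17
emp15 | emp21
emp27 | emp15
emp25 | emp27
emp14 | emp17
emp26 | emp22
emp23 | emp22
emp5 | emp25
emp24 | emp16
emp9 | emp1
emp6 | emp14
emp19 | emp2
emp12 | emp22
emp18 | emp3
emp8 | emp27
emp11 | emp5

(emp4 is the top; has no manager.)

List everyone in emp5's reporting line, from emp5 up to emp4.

emp5 reports to emp25. emp25 reports to emp27. emp27 reports to emp15. emp15 reports to emp21. emp21 reports to emp10. emp10 reports to emp22. emp22 reports to emp4. emp4 is at the top.

emp5 -> emp25 -> emp27 -> emp15 -> emp21 -> emp10 -> emp22 -> emp4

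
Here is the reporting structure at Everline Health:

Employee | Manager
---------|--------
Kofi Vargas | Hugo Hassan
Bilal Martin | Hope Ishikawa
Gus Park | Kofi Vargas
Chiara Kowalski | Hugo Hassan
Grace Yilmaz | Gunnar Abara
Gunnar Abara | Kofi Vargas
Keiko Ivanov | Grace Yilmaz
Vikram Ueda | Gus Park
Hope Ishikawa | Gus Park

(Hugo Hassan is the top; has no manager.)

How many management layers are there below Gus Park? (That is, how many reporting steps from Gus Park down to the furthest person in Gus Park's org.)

The longest chain under Gus Park runs Gus Park → Hope Ishikawa → Bilal Martin, which is 2 levels below Gus Park.

2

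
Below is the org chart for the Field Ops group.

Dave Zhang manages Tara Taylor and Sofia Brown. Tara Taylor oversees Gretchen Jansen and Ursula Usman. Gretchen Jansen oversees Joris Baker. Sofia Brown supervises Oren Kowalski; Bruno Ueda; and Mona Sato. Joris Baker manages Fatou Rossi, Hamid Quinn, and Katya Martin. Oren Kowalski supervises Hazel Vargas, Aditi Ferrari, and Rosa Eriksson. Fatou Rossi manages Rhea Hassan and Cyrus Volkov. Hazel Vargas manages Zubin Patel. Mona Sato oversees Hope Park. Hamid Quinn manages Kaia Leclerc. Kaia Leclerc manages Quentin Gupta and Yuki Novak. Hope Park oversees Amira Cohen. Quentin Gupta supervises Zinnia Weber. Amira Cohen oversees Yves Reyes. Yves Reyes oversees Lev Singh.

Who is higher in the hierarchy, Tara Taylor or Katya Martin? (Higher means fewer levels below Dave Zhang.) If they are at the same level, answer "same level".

Tara Taylor is 1 level below Dave Zhang; Katya Martin is 4. Tara Taylor is higher.

Tara Taylor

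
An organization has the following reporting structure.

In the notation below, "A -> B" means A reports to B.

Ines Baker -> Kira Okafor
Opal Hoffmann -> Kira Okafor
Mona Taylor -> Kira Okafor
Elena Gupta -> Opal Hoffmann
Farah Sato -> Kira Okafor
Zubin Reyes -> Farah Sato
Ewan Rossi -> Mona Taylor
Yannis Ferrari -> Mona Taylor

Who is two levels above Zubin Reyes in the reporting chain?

Kira Okafor

Zubin Reyes reports to Farah Sato, and Farah Sato reports to Kira Okafor. So Zubin Reyes's skip-level manager is Kira Okafor.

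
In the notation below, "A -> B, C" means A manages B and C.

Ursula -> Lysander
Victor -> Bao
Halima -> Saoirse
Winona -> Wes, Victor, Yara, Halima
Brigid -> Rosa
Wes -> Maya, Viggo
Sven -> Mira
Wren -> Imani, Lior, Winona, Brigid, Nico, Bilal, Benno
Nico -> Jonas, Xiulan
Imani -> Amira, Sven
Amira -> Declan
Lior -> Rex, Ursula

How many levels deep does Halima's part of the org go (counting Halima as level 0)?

1

The longest chain under Halima runs Halima → Saoirse, which is 1 level below Halima.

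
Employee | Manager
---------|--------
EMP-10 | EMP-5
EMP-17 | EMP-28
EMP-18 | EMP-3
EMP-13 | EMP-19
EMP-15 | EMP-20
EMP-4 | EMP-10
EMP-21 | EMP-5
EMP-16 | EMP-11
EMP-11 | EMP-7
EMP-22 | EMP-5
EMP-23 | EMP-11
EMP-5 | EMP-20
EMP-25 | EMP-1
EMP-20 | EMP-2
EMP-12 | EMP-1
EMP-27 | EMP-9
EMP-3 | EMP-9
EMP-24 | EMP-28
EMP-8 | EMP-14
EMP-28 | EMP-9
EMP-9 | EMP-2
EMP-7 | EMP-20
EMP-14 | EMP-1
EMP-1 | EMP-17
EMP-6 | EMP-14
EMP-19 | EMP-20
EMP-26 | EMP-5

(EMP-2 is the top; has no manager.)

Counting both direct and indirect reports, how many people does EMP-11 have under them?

2

EMP-11 directly manages EMP-23, EMP-16. EMP-23 has no reports. EMP-16 has no reports. So EMP-11's organization is 2 direct reports plus everyone under them: 1 + 1 = 2.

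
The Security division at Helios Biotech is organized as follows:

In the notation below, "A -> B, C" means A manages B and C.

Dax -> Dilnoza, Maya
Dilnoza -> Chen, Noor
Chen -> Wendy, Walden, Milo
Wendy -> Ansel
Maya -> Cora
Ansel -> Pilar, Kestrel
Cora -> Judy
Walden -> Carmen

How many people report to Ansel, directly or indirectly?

2

Ansel directly manages Pilar, Kestrel. Pilar has no reports. Kestrel has no reports. So Ansel's organization is 2 direct reports plus everyone under them: 1 + 1 = 2.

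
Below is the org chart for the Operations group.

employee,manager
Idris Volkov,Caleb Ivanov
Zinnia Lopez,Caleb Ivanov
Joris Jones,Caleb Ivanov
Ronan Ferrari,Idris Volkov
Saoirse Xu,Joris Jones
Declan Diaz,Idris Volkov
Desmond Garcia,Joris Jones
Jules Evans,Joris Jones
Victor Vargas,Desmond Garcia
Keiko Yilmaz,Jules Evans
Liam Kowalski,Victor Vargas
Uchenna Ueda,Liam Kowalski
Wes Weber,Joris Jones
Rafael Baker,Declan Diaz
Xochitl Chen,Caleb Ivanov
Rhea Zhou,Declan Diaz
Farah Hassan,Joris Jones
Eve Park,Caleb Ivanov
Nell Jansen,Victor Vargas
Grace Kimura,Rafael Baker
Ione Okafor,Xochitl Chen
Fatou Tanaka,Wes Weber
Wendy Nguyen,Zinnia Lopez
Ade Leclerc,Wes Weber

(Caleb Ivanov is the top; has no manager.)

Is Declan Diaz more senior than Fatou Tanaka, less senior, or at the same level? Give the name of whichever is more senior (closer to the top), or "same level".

Declan Diaz

Declan Diaz is 2 levels below Caleb Ivanov; Fatou Tanaka is 3. Declan Diaz is higher.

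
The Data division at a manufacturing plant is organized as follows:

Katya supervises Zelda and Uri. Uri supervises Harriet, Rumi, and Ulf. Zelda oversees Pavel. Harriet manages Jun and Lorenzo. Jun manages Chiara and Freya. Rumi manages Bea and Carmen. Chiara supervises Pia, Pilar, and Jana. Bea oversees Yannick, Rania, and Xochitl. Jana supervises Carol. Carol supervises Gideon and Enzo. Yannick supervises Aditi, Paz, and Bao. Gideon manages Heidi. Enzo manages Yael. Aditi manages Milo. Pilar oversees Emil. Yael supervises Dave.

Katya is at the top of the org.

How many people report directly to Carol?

Carol directly manages Gideon, Enzo. That is 2 direct reports.

2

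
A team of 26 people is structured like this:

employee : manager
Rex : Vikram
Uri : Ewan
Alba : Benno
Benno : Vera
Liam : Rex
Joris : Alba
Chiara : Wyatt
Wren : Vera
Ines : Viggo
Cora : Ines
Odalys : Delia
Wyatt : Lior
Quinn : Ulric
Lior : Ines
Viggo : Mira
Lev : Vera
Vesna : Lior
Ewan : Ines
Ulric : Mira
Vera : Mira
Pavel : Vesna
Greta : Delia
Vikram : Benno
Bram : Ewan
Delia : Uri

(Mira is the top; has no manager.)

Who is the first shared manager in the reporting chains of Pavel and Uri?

Ines

Pavel's chain of managers is Vesna, Lior, Ines, Viggo, Mira. Uri's chain of managers is Ewan, Ines, Viggo, Mira. The first manager that appears in both chains is Ines.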